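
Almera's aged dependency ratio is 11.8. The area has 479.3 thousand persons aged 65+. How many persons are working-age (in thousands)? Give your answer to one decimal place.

Old-age dependency ratio = elderly / working-age × 100
11.8 = 479.3 / W × 100
⇒ 4061.9

Working-age: 4061.9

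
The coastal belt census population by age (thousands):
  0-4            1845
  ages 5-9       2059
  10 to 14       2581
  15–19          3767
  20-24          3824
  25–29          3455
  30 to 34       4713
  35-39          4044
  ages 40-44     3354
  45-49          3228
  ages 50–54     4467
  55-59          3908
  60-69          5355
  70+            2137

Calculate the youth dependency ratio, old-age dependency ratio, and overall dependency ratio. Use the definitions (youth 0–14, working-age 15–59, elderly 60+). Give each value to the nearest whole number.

0–14: 1845 + 2059 + 2581 = 6485
15–59: 3767 + 3824 + 3455 + 4713 + 4044 + 3354 + 3228 + 4467 + 3908 = 34760
60+: 5355 + 2137 = 7492
Youth dependency ratio = 6485 / 34760 × 100 = 19
Old-age dependency ratio = 7492 / 34760 × 100 = 22
Total dependency ratio = (6485 + 7492) / 34760 × 100 = 13977 / 34760 × 100 = 40

Youth dependency ratio: 19
Old-age dependency ratio: 22
Total dependency ratio: 40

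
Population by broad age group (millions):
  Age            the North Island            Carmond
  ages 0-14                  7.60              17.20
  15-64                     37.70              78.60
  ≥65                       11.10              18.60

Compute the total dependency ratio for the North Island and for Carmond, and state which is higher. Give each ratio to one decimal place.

the North Island: 49.6
Carmond: 45.5
Higher: the North Island

the North Island: (7.60 + 11.10) / 37.70 × 100 = 18.70 / 37.70 × 100 = 49.6
Carmond: (17.20 + 18.60) / 78.60 × 100 = 35.80 / 78.60 × 100 = 45.5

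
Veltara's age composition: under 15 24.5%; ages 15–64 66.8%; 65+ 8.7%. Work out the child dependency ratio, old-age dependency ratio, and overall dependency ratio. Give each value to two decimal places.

Youth dependency ratio: 36.68
Old-age dependency ratio: 13.02
Total dependency ratio: 49.70

Youth dependency ratio = 24.5 / 66.8 × 100 = 36.68
Old-age dependency ratio = 8.7 / 66.8 × 100 = 13.02
Total dependency ratio = (24.5 + 8.7) / 66.8 × 100 = 33.2 / 66.8 × 100 = 49.70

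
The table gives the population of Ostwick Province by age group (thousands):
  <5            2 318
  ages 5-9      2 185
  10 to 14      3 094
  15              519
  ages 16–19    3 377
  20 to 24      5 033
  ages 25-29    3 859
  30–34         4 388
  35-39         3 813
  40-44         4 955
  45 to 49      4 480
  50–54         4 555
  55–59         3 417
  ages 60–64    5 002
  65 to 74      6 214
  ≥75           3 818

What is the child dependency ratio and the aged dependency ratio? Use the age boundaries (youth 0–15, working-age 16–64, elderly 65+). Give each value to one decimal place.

0–15: 2 318 + 2 185 + 3 094 + 519 = 8 116
16–64: 3 377 + 5 033 + 3 859 + 4 388 + 3 813 + 4 955 + 4 480 + 4 555 + 3 417 + 5 002 = 42 879
65+: 6 214 + 3 818 = 10 032
Youth dependency ratio = 8 116 / 42 879 × 100 = 18.9
Old-age dependency ratio = 10 032 / 42 879 × 100 = 23.4

Youth dependency ratio: 18.9
Old-age dependency ratio: 23.4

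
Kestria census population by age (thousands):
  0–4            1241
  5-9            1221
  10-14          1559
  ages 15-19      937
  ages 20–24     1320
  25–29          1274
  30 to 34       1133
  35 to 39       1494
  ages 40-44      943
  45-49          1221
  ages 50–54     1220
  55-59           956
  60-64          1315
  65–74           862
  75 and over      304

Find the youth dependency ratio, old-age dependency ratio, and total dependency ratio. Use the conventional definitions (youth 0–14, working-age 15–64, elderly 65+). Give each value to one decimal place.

0–14: 1241 + 1221 + 1559 = 4021
15–64: 937 + 1320 + 1274 + 1133 + 1494 + 943 + 1221 + 1220 + 956 + 1315 = 11813
65+: 862 + 304 = 1166
Youth dependency ratio = 4021 / 11813 × 100 = 34.0
Old-age dependency ratio = 1166 / 11813 × 100 = 9.9
Total dependency ratio = (4021 + 1166) / 11813 × 100 = 5187 / 11813 × 100 = 43.9

Youth dependency ratio: 34.0
Old-age dependency ratio: 9.9
Total dependency ratio: 43.9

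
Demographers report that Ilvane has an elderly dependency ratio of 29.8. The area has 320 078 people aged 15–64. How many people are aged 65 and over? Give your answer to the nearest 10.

Old-age dependency ratio = elderly / working-age × 100
29.8 = E / 320 078 × 100
⇒ 95 380

Aged 65 and over: 95 380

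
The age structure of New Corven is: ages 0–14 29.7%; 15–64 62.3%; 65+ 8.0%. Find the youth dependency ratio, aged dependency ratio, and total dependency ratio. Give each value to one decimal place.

Youth dependency ratio: 47.7
Old-age dependency ratio: 12.8
Total dependency ratio: 60.5

Youth dependency ratio = 29.7 / 62.3 × 100 = 47.7
Old-age dependency ratio = 8.0 / 62.3 × 100 = 12.8
Total dependency ratio = (29.7 + 8.0) / 62.3 × 100 = 37.7 / 62.3 × 100 = 60.5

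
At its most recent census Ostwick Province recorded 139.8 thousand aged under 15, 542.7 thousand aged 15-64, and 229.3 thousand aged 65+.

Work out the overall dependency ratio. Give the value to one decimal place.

Total dependency ratio = (139.8 + 229.3) / 542.7 × 100 = 369.1 / 542.7 × 100 = 68.0

Total dependency ratio: 68.0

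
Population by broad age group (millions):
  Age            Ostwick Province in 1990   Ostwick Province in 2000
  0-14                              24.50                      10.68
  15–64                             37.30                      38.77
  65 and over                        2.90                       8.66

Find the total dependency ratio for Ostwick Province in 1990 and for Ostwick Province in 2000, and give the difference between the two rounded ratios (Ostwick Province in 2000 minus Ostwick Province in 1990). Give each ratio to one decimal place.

Ostwick Province in 1990: 73.5
Ostwick Province in 2000: 49.9
Difference: -23.6

Ostwick Province in 1990: (24.50 + 2.90) / 37.30 × 100 = 27.40 / 37.30 × 100 = 73.5
Ostwick Province in 2000: (10.68 + 8.66) / 38.77 × 100 = 19.34 / 38.77 × 100 = 49.9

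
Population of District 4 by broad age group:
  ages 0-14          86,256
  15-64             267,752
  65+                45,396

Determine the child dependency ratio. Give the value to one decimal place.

Youth dependency ratio = 86,256 / 267,752 × 100 = 32.2

Youth dependency ratio: 32.2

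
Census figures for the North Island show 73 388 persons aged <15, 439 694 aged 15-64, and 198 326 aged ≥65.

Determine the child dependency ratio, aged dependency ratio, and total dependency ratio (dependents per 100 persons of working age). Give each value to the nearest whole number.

Youth dependency ratio: 17
Old-age dependency ratio: 45
Total dependency ratio: 62

Youth dependency ratio = 73 388 / 439 694 × 100 = 17
Old-age dependency ratio = 198 326 / 439 694 × 100 = 45
Total dependency ratio = (73 388 + 198 326) / 439 694 × 100 = 271 714 / 439 694 × 100 = 62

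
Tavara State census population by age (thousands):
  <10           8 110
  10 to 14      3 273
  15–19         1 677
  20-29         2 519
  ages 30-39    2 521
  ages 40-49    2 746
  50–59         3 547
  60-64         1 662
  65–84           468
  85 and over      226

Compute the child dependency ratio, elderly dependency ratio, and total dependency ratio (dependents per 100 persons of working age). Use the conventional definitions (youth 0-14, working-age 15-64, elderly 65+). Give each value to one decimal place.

Youth dependency ratio: 77.6
Old-age dependency ratio: 4.7
Total dependency ratio: 82.3

0–14: 8 110 + 3 273 = 11 383
15–64: 1 677 + 2 519 + 2 521 + 2 746 + 3 547 + 1 662 = 14 672
65+: 468 + 226 = 694
Youth dependency ratio = 11 383 / 14 672 × 100 = 77.6
Old-age dependency ratio = 694 / 14 672 × 100 = 4.7
Total dependency ratio = (11 383 + 694) / 14 672 × 100 = 12 077 / 14 672 × 100 = 82.3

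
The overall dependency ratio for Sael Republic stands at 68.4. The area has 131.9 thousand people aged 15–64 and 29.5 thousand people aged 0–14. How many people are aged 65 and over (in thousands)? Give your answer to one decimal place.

Total dependency ratio = (youth + elderly) / working-age × 100
68.4 = (29.5 + E) / 131.9 × 100
⇒ 60.7

Aged 65 and over: 60.7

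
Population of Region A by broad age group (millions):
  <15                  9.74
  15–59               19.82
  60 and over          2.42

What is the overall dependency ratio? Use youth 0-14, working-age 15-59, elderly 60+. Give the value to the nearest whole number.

Total dependency ratio = (9.74 + 2.42) / 19.82 × 100 = 12.16 / 19.82 × 100 = 61

Total dependency ratio: 61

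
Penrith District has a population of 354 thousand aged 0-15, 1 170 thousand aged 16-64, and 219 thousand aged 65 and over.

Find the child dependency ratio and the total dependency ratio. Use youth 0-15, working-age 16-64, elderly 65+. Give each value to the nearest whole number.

Youth dependency ratio = 354 / 1 170 × 100 = 30
Total dependency ratio = (354 + 219) / 1 170 × 100 = 573 / 1 170 × 100 = 49

Youth dependency ratio: 30
Total dependency ratio: 49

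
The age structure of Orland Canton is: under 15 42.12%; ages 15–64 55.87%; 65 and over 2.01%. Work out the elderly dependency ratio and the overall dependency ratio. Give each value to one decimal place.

Old-age dependency ratio = 2.01 / 55.87 × 100 = 3.6
Total dependency ratio = (42.12 + 2.01) / 55.87 × 100 = 44.13 / 55.87 × 100 = 79.0

Old-age dependency ratio: 3.6
Total dependency ratio: 79.0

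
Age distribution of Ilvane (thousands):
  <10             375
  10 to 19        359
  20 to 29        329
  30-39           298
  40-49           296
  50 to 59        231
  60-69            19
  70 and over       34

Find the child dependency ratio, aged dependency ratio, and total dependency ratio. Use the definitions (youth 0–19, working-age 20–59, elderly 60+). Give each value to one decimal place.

Youth dependency ratio: 63.6
Old-age dependency ratio: 4.6
Total dependency ratio: 68.2

0–19: 375 + 359 = 734
20–59: 329 + 298 + 296 + 231 = 1,154
60+: 19 + 34 = 53
Youth dependency ratio = 734 / 1,154 × 100 = 63.6
Old-age dependency ratio = 53 / 1,154 × 100 = 4.6
Total dependency ratio = (734 + 53) / 1,154 × 100 = 787 / 1,154 × 100 = 68.2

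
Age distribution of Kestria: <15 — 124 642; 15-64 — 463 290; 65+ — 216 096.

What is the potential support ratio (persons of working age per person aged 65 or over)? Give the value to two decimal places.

Potential support ratio = 463 290 / 216 096 = 2.14

Potential support ratio: 2.14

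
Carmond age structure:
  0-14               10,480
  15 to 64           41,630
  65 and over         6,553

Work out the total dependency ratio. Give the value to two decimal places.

Total dependency ratio = (10,480 + 6,553) / 41,630 × 100 = 17,033 / 41,630 × 100 = 40.92

Total dependency ratio: 40.92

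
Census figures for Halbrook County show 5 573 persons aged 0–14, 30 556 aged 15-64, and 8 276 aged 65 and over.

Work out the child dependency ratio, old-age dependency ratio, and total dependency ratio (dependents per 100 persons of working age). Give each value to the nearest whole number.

Youth dependency ratio = 5 573 / 30 556 × 100 = 18
Old-age dependency ratio = 8 276 / 30 556 × 100 = 27
Total dependency ratio = (5 573 + 8 276) / 30 556 × 100 = 13 849 / 30 556 × 100 = 45

Youth dependency ratio: 18
Old-age dependency ratio: 27
Total dependency ratio: 45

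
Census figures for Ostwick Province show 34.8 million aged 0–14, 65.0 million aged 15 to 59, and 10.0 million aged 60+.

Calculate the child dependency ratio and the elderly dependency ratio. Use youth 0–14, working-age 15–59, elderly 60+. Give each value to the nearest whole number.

Youth dependency ratio: 54
Old-age dependency ratio: 15

Youth dependency ratio = 34.8 / 65.0 × 100 = 54
Old-age dependency ratio = 10.0 / 65.0 × 100 = 15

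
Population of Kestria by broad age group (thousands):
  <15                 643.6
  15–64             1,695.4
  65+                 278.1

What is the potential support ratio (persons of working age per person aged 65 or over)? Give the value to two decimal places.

Potential support ratio = 1,695.4 / 278.1 = 6.10

Potential support ratio: 6.10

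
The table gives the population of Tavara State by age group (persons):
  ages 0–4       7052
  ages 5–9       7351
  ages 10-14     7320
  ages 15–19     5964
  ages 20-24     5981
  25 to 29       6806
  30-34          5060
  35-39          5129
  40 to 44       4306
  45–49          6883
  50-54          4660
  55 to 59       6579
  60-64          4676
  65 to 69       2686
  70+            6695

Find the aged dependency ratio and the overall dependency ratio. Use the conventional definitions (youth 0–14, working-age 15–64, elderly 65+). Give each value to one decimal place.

0–14: 7052 + 7351 + 7320 = 21723
15–64: 5964 + 5981 + 6806 + 5060 + 5129 + 4306 + 6883 + 4660 + 6579 + 4676 = 56044
65+: 2686 + 6695 = 9381
Old-age dependency ratio = 9381 / 56044 × 100 = 16.7
Total dependency ratio = (21723 + 9381) / 56044 × 100 = 31104 / 56044 × 100 = 55.5

Old-age dependency ratio: 16.7
Total dependency ratio: 55.5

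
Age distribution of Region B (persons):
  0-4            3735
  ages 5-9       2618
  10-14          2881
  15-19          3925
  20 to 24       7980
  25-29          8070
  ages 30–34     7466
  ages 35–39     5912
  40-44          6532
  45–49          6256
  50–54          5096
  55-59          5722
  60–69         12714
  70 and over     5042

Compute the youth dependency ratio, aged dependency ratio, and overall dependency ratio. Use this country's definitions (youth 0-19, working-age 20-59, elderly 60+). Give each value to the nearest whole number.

Youth dependency ratio: 25
Old-age dependency ratio: 33
Total dependency ratio: 58

0–19: 3735 + 2618 + 2881 + 3925 = 13159
20–59: 7980 + 8070 + 7466 + 5912 + 6532 + 6256 + 5096 + 5722 = 53034
60+: 12714 + 5042 = 17756
Youth dependency ratio = 13159 / 53034 × 100 = 25
Old-age dependency ratio = 17756 / 53034 × 100 = 33
Total dependency ratio = (13159 + 17756) / 53034 × 100 = 30915 / 53034 × 100 = 58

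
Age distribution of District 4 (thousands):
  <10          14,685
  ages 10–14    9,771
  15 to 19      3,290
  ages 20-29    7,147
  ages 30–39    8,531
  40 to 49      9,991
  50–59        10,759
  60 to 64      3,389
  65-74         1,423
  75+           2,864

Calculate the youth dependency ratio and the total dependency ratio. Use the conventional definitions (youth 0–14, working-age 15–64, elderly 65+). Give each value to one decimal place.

Youth dependency ratio: 56.7
Total dependency ratio: 66.7

0–14: 14,685 + 9,771 = 24,456
15–64: 3,290 + 7,147 + 8,531 + 9,991 + 10,759 + 3,389 = 43,107
65+: 1,423 + 2,864 = 4,287
Youth dependency ratio = 24,456 / 43,107 × 100 = 56.7
Total dependency ratio = (24,456 + 4,287) / 43,107 × 100 = 28,743 / 43,107 × 100 = 66.7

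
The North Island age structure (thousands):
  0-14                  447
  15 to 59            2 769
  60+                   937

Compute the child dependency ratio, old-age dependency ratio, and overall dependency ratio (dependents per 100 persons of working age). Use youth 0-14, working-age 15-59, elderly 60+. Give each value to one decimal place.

Youth dependency ratio: 16.1
Old-age dependency ratio: 33.8
Total dependency ratio: 50.0

Youth dependency ratio = 447 / 2 769 × 100 = 16.1
Old-age dependency ratio = 937 / 2 769 × 100 = 33.8
Total dependency ratio = (447 + 937) / 2 769 × 100 = 1 384 / 2 769 × 100 = 50.0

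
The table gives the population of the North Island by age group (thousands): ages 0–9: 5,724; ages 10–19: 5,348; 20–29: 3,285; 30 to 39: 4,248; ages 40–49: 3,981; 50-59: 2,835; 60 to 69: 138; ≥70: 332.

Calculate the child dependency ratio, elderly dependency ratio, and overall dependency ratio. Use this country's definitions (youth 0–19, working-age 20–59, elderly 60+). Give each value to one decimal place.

0–19: 5,724 + 5,348 = 11,072
20–59: 3,285 + 4,248 + 3,981 + 2,835 = 14,349
60+: 138 + 332 = 470
Youth dependency ratio = 11,072 / 14,349 × 100 = 77.2
Old-age dependency ratio = 470 / 14,349 × 100 = 3.3
Total dependency ratio = (11,072 + 470) / 14,349 × 100 = 11,542 / 14,349 × 100 = 80.4

Youth dependency ratio: 77.2
Old-age dependency ratio: 3.3
Total dependency ratio: 80.4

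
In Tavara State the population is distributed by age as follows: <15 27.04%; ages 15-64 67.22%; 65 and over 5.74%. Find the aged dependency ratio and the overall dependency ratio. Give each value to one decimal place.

Old-age dependency ratio = 5.74 / 67.22 × 100 = 8.5
Total dependency ratio = (27.04 + 5.74) / 67.22 × 100 = 32.78 / 67.22 × 100 = 48.8

Old-age dependency ratio: 8.5
Total dependency ratio: 48.8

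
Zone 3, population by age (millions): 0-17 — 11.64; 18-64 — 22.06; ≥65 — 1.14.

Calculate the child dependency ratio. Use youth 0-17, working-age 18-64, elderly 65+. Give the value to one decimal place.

Youth dependency ratio: 52.8

Youth dependency ratio = 11.64 / 22.06 × 100 = 52.8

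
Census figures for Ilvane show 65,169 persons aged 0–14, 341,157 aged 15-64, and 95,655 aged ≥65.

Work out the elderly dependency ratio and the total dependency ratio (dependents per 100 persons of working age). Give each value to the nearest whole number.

Old-age dependency ratio = 95,655 / 341,157 × 100 = 28
Total dependency ratio = (65,169 + 95,655) / 341,157 × 100 = 160,824 / 341,157 × 100 = 47

Old-age dependency ratio: 28
Total dependency ratio: 47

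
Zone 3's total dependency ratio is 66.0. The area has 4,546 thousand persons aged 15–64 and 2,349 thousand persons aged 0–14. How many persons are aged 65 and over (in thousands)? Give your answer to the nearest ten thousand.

Aged 65 and over: 650

Total dependency ratio = (youth + elderly) / working-age × 100
66.0 = (2,349 + E) / 4,546 × 100
⇒ 650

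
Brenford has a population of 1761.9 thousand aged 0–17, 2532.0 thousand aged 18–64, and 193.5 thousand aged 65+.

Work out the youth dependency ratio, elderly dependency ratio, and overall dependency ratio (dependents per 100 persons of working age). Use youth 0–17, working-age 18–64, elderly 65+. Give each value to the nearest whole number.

Youth dependency ratio = 1761.9 / 2532.0 × 100 = 70
Old-age dependency ratio = 193.5 / 2532.0 × 100 = 8
Total dependency ratio = (1761.9 + 193.5) / 2532.0 × 100 = 1955.4 / 2532.0 × 100 = 77

Youth dependency ratio: 70
Old-age dependency ratio: 8
Total dependency ratio: 77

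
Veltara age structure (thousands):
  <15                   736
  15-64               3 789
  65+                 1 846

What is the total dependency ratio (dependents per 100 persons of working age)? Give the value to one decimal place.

Total dependency ratio = (736 + 1 846) / 3 789 × 100 = 2 582 / 3 789 × 100 = 68.1

Total dependency ratio: 68.1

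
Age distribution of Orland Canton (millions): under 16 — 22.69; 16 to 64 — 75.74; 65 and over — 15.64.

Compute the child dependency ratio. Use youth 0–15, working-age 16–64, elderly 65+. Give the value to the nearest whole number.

Youth dependency ratio = 22.69 / 75.74 × 100 = 30

Youth dependency ratio: 30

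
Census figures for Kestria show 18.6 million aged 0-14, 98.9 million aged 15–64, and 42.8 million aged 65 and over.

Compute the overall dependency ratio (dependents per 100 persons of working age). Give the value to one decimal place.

Total dependency ratio = (18.6 + 42.8) / 98.9 × 100 = 61.4 / 98.9 × 100 = 62.1

Total dependency ratio: 62.1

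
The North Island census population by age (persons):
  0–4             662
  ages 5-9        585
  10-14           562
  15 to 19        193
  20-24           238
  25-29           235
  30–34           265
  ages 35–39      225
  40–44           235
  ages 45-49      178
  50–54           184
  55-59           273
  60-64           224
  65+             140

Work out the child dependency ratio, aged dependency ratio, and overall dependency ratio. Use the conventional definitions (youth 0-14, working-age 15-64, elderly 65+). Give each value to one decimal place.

Youth dependency ratio: 80.4
Old-age dependency ratio: 6.2
Total dependency ratio: 86.6

0–14: 662 + 585 + 562 = 1 809
15–64: 193 + 238 + 235 + 265 + 225 + 235 + 178 + 184 + 273 + 224 = 2 250
65+: 140
Youth dependency ratio = 1 809 / 2 250 × 100 = 80.4
Old-age dependency ratio = 140 / 2 250 × 100 = 6.2
Total dependency ratio = (1 809 + 140) / 2 250 × 100 = 1 949 / 2 250 × 100 = 86.6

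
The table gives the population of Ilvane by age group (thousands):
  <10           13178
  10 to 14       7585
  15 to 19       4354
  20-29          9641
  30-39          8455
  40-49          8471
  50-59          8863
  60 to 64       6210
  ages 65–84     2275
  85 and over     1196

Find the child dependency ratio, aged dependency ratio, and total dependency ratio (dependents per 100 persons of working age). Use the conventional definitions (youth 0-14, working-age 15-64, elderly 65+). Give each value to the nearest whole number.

Youth dependency ratio: 45
Old-age dependency ratio: 8
Total dependency ratio: 53

0–14: 13178 + 7585 = 20763
15–64: 4354 + 9641 + 8455 + 8471 + 8863 + 6210 = 45994
65+: 2275 + 1196 = 3471
Youth dependency ratio = 20763 / 45994 × 100 = 45
Old-age dependency ratio = 3471 / 45994 × 100 = 8
Total dependency ratio = (20763 + 3471) / 45994 × 100 = 24234 / 45994 × 100 = 53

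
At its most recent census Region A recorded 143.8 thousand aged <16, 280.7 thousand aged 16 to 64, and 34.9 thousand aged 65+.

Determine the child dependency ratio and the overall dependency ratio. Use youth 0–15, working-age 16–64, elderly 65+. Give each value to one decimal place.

Youth dependency ratio: 51.2
Total dependency ratio: 63.7

Youth dependency ratio = 143.8 / 280.7 × 100 = 51.2
Total dependency ratio = (143.8 + 34.9) / 280.7 × 100 = 178.7 / 280.7 × 100 = 63.7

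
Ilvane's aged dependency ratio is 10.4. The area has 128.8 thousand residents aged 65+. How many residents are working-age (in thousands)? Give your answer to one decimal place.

Old-age dependency ratio = elderly / working-age × 100
10.4 = 128.8 / W × 100
⇒ 1,238.5

Working-age: 1,238.5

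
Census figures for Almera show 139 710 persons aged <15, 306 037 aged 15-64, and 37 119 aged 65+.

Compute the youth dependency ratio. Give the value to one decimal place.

Youth dependency ratio: 45.7

Youth dependency ratio = 139 710 / 306 037 × 100 = 45.7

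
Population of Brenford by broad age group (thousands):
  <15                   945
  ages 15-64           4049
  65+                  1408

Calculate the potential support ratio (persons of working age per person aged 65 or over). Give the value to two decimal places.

Potential support ratio: 2.88

Potential support ratio = 4049 / 1408 = 2.88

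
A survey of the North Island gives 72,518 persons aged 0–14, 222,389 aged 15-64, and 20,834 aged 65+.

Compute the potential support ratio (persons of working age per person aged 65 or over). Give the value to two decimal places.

Potential support ratio = 222,389 / 20,834 = 10.67

Potential support ratio: 10.67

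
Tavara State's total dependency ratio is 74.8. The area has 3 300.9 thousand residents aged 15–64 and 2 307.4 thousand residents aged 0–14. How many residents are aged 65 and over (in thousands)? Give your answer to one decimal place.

Total dependency ratio = (youth + elderly) / working-age × 100
74.8 = (2 307.4 + E) / 3 300.9 × 100
⇒ 161.7

Aged 65 and over: 161.7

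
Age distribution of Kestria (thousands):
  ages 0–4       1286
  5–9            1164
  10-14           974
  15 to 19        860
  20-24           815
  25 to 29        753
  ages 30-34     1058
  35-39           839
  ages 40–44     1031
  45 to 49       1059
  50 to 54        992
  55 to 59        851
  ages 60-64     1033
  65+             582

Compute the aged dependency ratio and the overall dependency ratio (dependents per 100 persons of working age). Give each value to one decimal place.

Old-age dependency ratio: 6.3
Total dependency ratio: 43.1

0–14: 1286 + 1164 + 974 = 3424
15–64: 860 + 815 + 753 + 1058 + 839 + 1031 + 1059 + 992 + 851 + 1033 = 9291
65+: 582
Old-age dependency ratio = 582 / 9291 × 100 = 6.3
Total dependency ratio = (3424 + 582) / 9291 × 100 = 4006 / 9291 × 100 = 43.1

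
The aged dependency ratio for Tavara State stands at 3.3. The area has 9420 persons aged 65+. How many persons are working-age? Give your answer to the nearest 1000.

Working-age: 285000

Old-age dependency ratio = elderly / working-age × 100
3.3 = 9420 / W × 100
⇒ 285000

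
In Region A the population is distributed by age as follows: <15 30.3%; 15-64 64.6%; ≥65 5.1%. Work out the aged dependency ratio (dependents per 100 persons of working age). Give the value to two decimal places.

Old-age dependency ratio: 7.89

Old-age dependency ratio = 5.1 / 64.6 × 100 = 7.89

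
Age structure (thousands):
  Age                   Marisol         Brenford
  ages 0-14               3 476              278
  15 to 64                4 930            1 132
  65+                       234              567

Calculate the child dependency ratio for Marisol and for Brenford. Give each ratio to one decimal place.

Marisol: 3 476 / 4 930 × 100 = 70.5
Brenford: 278 / 1 132 × 100 = 24.6

Marisol: 70.5
Brenford: 24.6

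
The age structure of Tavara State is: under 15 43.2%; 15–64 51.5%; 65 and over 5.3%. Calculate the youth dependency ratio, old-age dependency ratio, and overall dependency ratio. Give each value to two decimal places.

Youth dependency ratio = 43.2 / 51.5 × 100 = 83.88
Old-age dependency ratio = 5.3 / 51.5 × 100 = 10.29
Total dependency ratio = (43.2 + 5.3) / 51.5 × 100 = 48.5 / 51.5 × 100 = 94.17

Youth dependency ratio: 83.88
Old-age dependency ratio: 10.29
Total dependency ratio: 94.17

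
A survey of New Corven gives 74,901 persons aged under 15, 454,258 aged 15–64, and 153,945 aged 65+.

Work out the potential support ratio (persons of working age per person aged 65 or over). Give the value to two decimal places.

Potential support ratio = 454,258 / 153,945 = 2.95

Potential support ratio: 2.95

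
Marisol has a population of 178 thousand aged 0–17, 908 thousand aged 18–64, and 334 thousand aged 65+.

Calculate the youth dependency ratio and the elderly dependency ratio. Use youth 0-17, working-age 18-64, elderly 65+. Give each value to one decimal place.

Youth dependency ratio = 178 / 908 × 100 = 19.6
Old-age dependency ratio = 334 / 908 × 100 = 36.8

Youth dependency ratio: 19.6
Old-age dependency ratio: 36.8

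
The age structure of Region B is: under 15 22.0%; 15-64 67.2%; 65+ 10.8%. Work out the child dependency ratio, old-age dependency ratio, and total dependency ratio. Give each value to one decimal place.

Youth dependency ratio = 22.0 / 67.2 × 100 = 32.7
Old-age dependency ratio = 10.8 / 67.2 × 100 = 16.1
Total dependency ratio = (22.0 + 10.8) / 67.2 × 100 = 32.8 / 67.2 × 100 = 48.8

Youth dependency ratio: 32.7
Old-age dependency ratio: 16.1
Total dependency ratio: 48.8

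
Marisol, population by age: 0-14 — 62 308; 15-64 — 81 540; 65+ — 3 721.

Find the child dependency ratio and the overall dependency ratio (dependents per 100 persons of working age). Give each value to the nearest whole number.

Youth dependency ratio: 76
Total dependency ratio: 81

Youth dependency ratio = 62 308 / 81 540 × 100 = 76
Total dependency ratio = (62 308 + 3 721) / 81 540 × 100 = 66 029 / 81 540 × 100 = 81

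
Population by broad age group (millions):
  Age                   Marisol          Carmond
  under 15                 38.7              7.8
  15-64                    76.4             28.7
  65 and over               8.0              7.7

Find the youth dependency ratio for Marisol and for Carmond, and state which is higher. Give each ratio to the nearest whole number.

Marisol: 38.7 / 76.4 × 100 = 51
Carmond: 7.8 / 28.7 × 100 = 27

Marisol: 51
Carmond: 27
Higher: Marisol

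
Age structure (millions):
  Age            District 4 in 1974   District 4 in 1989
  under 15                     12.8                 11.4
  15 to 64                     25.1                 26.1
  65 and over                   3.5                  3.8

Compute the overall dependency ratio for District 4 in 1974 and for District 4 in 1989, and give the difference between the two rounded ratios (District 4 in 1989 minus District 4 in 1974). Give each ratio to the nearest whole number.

District 4 in 1974: 65
District 4 in 1989: 58
Difference: -7

District 4 in 1974: (12.8 + 3.5) / 25.1 × 100 = 16.3 / 25.1 × 100 = 65
District 4 in 1989: (11.4 + 3.8) / 26.1 × 100 = 15.2 / 26.1 × 100 = 58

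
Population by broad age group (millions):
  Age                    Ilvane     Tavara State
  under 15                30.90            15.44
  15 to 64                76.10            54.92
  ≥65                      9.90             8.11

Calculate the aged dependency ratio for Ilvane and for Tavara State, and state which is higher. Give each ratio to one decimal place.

Ilvane: 9.90 / 76.10 × 100 = 13.0
Tavara State: 8.11 / 54.92 × 100 = 14.8

Ilvane: 13.0
Tavara State: 14.8
Higher: Tavara State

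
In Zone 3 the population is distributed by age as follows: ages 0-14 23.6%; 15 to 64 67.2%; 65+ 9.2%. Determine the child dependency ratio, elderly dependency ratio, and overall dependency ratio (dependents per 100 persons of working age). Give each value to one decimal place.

Youth dependency ratio: 35.1
Old-age dependency ratio: 13.7
Total dependency ratio: 48.8

Youth dependency ratio = 23.6 / 67.2 × 100 = 35.1
Old-age dependency ratio = 9.2 / 67.2 × 100 = 13.7
Total dependency ratio = (23.6 + 9.2) / 67.2 × 100 = 32.8 / 67.2 × 100 = 48.8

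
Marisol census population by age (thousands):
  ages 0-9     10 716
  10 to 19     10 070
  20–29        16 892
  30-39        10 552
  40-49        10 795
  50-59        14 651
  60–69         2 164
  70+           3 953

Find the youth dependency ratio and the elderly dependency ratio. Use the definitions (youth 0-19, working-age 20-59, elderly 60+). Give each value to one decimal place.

Youth dependency ratio: 39.3
Old-age dependency ratio: 11.6

0–19: 10 716 + 10 070 = 20 786
20–59: 16 892 + 10 552 + 10 795 + 14 651 = 52 890
60+: 2 164 + 3 953 = 6 117
Youth dependency ratio = 20 786 / 52 890 × 100 = 39.3
Old-age dependency ratio = 6 117 / 52 890 × 100 = 11.6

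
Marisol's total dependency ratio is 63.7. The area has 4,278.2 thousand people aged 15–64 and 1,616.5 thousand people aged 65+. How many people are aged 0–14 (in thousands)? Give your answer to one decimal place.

Total dependency ratio = (youth + elderly) / working-age × 100
63.7 = (Y + 1,616.5) / 4,278.2 × 100
⇒ 1,108.7

Aged 0–14: 1,108.7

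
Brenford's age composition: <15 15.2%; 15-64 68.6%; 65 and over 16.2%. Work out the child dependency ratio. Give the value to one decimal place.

Youth dependency ratio = 15.2 / 68.6 × 100 = 22.2

Youth dependency ratio: 22.2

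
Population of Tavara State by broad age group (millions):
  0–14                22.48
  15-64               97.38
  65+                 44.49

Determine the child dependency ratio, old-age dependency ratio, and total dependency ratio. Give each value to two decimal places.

Youth dependency ratio = 22.48 / 97.38 × 100 = 23.08
Old-age dependency ratio = 44.49 / 97.38 × 100 = 45.69
Total dependency ratio = (22.48 + 44.49) / 97.38 × 100 = 66.97 / 97.38 × 100 = 68.77

Youth dependency ratio: 23.08
Old-age dependency ratio: 45.69
Total dependency ratio: 68.77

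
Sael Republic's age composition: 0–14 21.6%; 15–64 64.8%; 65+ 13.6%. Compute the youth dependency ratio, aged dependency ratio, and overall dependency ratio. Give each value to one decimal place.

Youth dependency ratio: 33.3
Old-age dependency ratio: 21.0
Total dependency ratio: 54.3

Youth dependency ratio = 21.6 / 64.8 × 100 = 33.3
Old-age dependency ratio = 13.6 / 64.8 × 100 = 21.0
Total dependency ratio = (21.6 + 13.6) / 64.8 × 100 = 35.2 / 64.8 × 100 = 54.3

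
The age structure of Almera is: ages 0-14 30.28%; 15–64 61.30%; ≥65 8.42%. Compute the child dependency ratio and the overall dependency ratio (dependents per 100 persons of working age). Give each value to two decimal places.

Youth dependency ratio = 30.28 / 61.30 × 100 = 49.40
Total dependency ratio = (30.28 + 8.42) / 61.30 × 100 = 38.70 / 61.30 × 100 = 63.13

Youth dependency ratio: 49.40
Total dependency ratio: 63.13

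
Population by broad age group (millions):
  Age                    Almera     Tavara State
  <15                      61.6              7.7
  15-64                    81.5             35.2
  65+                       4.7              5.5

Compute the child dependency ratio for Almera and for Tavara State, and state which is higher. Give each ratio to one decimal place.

Almera: 61.6 / 81.5 × 100 = 75.6
Tavara State: 7.7 / 35.2 × 100 = 21.9

Almera: 75.6
Tavara State: 21.9
Higher: Almera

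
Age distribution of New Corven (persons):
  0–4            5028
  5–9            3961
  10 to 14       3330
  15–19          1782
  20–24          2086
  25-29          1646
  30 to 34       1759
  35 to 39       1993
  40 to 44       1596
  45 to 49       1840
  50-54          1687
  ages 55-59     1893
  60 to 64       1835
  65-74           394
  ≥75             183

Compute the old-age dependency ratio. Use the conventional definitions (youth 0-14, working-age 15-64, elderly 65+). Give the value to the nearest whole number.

0–14: 5028 + 3961 + 3330 = 12319
15–64: 1782 + 2086 + 1646 + 1759 + 1993 + 1596 + 1840 + 1687 + 1893 + 1835 = 18117
65+: 394 + 183 = 577
Old-age dependency ratio = 577 / 18117 × 100 = 3

Old-age dependency ratio: 3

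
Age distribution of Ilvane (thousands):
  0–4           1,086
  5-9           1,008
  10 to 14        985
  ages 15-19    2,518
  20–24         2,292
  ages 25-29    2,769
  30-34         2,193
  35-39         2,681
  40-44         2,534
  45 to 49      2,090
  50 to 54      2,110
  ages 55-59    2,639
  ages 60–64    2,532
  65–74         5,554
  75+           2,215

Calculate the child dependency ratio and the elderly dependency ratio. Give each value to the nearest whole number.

0–14: 1,086 + 1,008 + 985 = 3,079
15–64: 2,518 + 2,292 + 2,769 + 2,193 + 2,681 + 2,534 + 2,090 + 2,110 + 2,639 + 2,532 = 24,358
65+: 5,554 + 2,215 = 7,769
Youth dependency ratio = 3,079 / 24,358 × 100 = 13
Old-age dependency ratio = 7,769 / 24,358 × 100 = 32

Youth dependency ratio: 13
Old-age dependency ratio: 32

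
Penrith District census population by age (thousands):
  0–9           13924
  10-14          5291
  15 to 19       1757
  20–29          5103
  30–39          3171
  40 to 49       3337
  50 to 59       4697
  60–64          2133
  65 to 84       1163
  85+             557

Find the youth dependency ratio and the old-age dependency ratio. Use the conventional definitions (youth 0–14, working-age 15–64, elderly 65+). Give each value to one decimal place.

Youth dependency ratio: 95.1
Old-age dependency ratio: 8.5

0–14: 13924 + 5291 = 19215
15–64: 1757 + 5103 + 3171 + 3337 + 4697 + 2133 = 20198
65+: 1163 + 557 = 1720
Youth dependency ratio = 19215 / 20198 × 100 = 95.1
Old-age dependency ratio = 1720 / 20198 × 100 = 8.5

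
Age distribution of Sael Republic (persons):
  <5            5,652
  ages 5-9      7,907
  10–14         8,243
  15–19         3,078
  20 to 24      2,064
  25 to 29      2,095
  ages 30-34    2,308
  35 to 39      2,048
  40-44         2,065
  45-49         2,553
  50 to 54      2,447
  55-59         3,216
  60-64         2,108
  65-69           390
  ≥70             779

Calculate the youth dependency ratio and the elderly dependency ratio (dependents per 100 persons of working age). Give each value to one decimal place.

0–14: 5,652 + 7,907 + 8,243 = 21,802
15–64: 3,078 + 2,064 + 2,095 + 2,308 + 2,048 + 2,065 + 2,553 + 2,447 + 3,216 + 2,108 = 23,982
65+: 390 + 779 = 1,169
Youth dependency ratio = 21,802 / 23,982 × 100 = 90.9
Old-age dependency ratio = 1,169 / 23,982 × 100 = 4.9

Youth dependency ratio: 90.9
Old-age dependency ratio: 4.9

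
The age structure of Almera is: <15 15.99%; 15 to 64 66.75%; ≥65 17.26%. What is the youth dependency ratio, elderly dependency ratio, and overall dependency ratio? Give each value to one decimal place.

Youth dependency ratio: 24.0
Old-age dependency ratio: 25.9
Total dependency ratio: 49.8

Youth dependency ratio = 15.99 / 66.75 × 100 = 24.0
Old-age dependency ratio = 17.26 / 66.75 × 100 = 25.9
Total dependency ratio = (15.99 + 17.26) / 66.75 × 100 = 33.25 / 66.75 × 100 = 49.8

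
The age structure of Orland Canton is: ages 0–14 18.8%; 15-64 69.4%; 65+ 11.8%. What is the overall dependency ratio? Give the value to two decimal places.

Total dependency ratio: 44.09

Total dependency ratio = (18.8 + 11.8) / 69.4 × 100 = 30.6 / 69.4 × 100 = 44.09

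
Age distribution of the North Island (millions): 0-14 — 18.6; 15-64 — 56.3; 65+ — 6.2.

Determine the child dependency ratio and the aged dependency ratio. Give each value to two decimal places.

Youth dependency ratio = 18.6 / 56.3 × 100 = 33.04
Old-age dependency ratio = 6.2 / 56.3 × 100 = 11.01

Youth dependency ratio: 33.04
Old-age dependency ratio: 11.01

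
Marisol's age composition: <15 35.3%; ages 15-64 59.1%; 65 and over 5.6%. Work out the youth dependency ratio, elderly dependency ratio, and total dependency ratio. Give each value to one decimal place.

Youth dependency ratio: 59.7
Old-age dependency ratio: 9.5
Total dependency ratio: 69.2

Youth dependency ratio = 35.3 / 59.1 × 100 = 59.7
Old-age dependency ratio = 5.6 / 59.1 × 100 = 9.5
Total dependency ratio = (35.3 + 5.6) / 59.1 × 100 = 40.9 / 59.1 × 100 = 69.2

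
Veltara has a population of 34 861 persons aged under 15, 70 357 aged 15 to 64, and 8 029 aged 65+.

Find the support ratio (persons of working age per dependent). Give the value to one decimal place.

Support ratio: 1.6

Support ratio = 70 357 / (34 861 + 8 029) = 70 357 / 42 890 = 1.6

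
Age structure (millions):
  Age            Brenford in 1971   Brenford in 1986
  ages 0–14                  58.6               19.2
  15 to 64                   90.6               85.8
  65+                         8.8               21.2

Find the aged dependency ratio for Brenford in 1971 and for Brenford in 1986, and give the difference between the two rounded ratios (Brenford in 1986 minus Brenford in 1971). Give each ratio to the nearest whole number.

Brenford in 1971: 10
Brenford in 1986: 25
Difference: +15

Brenford in 1971: 8.8 / 90.6 × 100 = 10
Brenford in 1986: 21.2 / 85.8 × 100 = 25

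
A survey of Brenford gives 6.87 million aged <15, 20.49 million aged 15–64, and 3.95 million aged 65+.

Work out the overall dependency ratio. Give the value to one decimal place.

Total dependency ratio: 52.8

Total dependency ratio = (6.87 + 3.95) / 20.49 × 100 = 10.82 / 20.49 × 100 = 52.8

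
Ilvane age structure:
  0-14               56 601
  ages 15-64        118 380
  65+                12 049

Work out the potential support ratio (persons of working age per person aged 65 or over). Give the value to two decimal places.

Potential support ratio = 118 380 / 12 049 = 9.82

Potential support ratio: 9.82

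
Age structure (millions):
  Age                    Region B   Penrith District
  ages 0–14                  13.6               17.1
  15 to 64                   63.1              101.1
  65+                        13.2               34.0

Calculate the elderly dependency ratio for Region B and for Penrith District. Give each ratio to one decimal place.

Region B: 13.2 / 63.1 × 100 = 20.9
Penrith District: 34.0 / 101.1 × 100 = 33.6

Region B: 20.9
Penrith District: 33.6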